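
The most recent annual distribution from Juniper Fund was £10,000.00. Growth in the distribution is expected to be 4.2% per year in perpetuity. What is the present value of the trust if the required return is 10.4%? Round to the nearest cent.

£168064.52

D₁ = D₀ × (1 + g) = £10,000.00 × 1.042 = £10,420.0000
Growing perpetuity: P = D₁ / (r − g) = £10,420.0000 / (0.104 − 0.042) = £168,064.52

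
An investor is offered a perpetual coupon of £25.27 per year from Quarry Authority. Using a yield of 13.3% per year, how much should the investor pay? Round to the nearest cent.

£190.00

Level perpetuity: PV = C / r = £25.27 / 0.133 = £190.00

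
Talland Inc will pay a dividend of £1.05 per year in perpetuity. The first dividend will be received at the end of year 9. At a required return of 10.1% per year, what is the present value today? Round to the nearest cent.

£4.81

Value at end of year 8: C / r = £1.05 / 0.101 = £10.3960
Discount to today: PV = £10.3960 / (1 + 0.101)^8 = £10.3960 / 2.159228 = £4.81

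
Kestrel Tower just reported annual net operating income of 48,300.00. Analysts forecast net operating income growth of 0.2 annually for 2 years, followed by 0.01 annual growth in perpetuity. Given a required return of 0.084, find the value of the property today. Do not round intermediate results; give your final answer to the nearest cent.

D_1 = 57960.00000
D_2 = 69552.00000
Terminal value at year 2: TV = D_2×(1+g_2)/(r−g_2) = 70247.52000/0.074 = 949290.81081
P_0 = D_1/(1+r)^1 + D_2/(1+r)^2 + TV/(1+r)^2
    = 53468.63469 + 59190.37050 + 807868.57036 = 920527.57555

920527.58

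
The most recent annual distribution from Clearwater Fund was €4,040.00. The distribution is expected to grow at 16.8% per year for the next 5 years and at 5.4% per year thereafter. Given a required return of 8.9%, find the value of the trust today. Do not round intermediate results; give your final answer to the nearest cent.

€197719.89

D_1 = 4718.72000
D_2 = 5511.46496
D_3 = 6437.39107
D_4 = 7518.87277
D_5 = 8782.04340
Terminal value at year 5: TV = D_5×(1+g_2)/(r−g_2) = 9256.27374/0.035 = 264464.96409
P_0 = D_1/(1+r)^1 + D_2/(1+r)^2 + D_3/(1+r)^3 + D_4/(1+r)^4 + D_5/(1+r)^5 + TV/(1+r)^5
    = 4333.07622 + 4647.41324 + 4984.55341 + 5346.15095 + 5733.98008 + 172674.71455 = 197719.88846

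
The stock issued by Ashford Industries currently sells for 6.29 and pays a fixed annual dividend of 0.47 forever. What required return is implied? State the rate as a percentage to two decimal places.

7.47%

P = C/r ⇒ r = C/P = 0.47/6.29 = 0.074722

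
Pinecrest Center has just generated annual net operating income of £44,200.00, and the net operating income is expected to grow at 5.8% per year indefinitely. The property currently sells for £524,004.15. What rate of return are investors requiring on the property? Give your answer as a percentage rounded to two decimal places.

D₁ = £44,200.00 × 1.058 = £46,763.6000
P = D₁/(r − g) ⇒ r = D₁/P + g = £46,763.6000/£524,004.15 + 0.058 = 0.089243 + 0.058 = 0.147243

14.72%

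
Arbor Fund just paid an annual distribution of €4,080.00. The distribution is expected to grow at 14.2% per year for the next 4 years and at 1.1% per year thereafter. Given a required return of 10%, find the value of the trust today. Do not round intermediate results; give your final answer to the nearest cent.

€71779.67

D_1 = 4659.36000
D_2 = 5320.98912
D_3 = 6076.56958
D_4 = 6939.44245
Terminal value at year 4: TV = D_4×(1+g_2)/(r−g_2) = 7015.77632/0.089 = 78828.94743
P_0 = D_1/(1+r)^1 + D_2/(1+r)^2 + D_3/(1+r)^3 + D_4/(1+r)^4 + TV/(1+r)^4
    = 4235.78182 + 4397.51167 + 4565.41666 + 4739.73257 + 53841.23177 = 71779.67449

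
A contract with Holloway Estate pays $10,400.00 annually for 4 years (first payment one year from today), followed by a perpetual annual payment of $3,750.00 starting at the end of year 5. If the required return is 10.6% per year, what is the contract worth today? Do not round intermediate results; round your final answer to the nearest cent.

$56186.06

PV of 4-year annuity: $10,400.00 × [1 − (1+0.106)^−4] / 0.106 = 32542.93842
Perpetuity value at year 4: $3,750.00 / 0.106 = 35377.35849
PV of perpetuity: 35377.35849 / (1+0.106)^4 = 23643.12589
Total PV = 32542.93842 + 23643.12589 = 56186.06431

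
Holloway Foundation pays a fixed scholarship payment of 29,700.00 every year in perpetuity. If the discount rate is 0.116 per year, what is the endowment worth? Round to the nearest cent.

256034.48

Level perpetuity: PV = C / r = 29,700.00 / 0.116 = 256,034.48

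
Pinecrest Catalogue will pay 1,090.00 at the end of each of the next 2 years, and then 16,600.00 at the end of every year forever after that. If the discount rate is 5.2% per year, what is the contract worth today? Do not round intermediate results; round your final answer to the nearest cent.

290472.84

PV of 2-year annuity: 1,090.00 × [1 − (1+0.052)^−2] / 0.052 = 2021.02821
Perpetuity value at year 2: 16,600.00 / 0.052 = 319230.76923
PV of perpetuity: 319230.76923 / (1+0.052)^2 = 288451.80756
Total PV = 2021.02821 + 288451.80756 = 290472.83576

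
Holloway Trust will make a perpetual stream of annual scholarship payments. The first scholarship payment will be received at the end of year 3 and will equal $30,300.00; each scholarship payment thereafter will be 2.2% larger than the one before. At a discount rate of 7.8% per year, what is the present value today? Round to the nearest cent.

$465604.40

Value at end of year 2: C₁ / (r − g) = $30,300.00 / (0.078 − 0.022) = $541,071.4286
Discount to today: PV = $541,071.4286 / (1 + 0.078)^2 = $541,071.4286 / 1.162084 = $465,604.40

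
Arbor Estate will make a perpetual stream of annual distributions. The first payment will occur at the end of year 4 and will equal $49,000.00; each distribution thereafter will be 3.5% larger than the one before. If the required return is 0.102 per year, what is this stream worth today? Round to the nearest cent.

$546482.80

Value at end of year 3: C₁ / (r − g) = $49,000.00 / (0.102 − 0.035) = $731,343.2836
Discount to today: PV = $731,343.2836 / (1 + 0.102)^3 = $731,343.2836 / 1.338273 = $546,482.80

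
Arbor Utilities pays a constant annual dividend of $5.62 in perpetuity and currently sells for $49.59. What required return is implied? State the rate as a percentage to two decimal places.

P = C/r ⇒ r = C/P = $5.62/$49.59 = 0.113329

11.33%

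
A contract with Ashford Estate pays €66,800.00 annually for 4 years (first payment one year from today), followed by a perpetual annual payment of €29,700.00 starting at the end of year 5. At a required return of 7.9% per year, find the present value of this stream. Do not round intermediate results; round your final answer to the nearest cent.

€499103.29

PV of 4-year annuity: €66,800.00 × [1 − (1+0.079)^−4] / 0.079 = 221743.44644
Perpetuity value at year 4: €29,700.00 / 0.079 = 375949.36709
PV of perpetuity: 375949.36709 / (1+0.079)^4 = 277359.84075
Total PV = 221743.44644 + 277359.84075 = 499103.28719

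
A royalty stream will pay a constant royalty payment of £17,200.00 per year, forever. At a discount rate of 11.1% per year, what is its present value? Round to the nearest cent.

£154954.95

Level perpetuity: PV = C / r = £17,200.00 / 0.111 = £154,954.95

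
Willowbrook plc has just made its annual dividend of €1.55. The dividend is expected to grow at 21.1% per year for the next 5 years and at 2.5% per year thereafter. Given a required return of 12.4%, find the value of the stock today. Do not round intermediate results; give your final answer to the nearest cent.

€33.04

D_1 = 1.87705
D_2 = 2.27311
D_3 = 2.75273
D_4 = 3.33356
D_5 = 4.03694
Terminal value at year 5: TV = D_5×(1+g_2)/(r−g_2) = 4.13786/0.099 = 41.79661
P_0 = D_1/(1+r)^1 + D_2/(1+r)^2 + D_3/(1+r)^3 + D_4/(1+r)^4 + D_5/(1+r)^5 + TV/(1+r)^5
    = 1.66997 + 1.79923 + 1.93850 + 2.08854 + 2.25020 + 23.29751 = 33.04395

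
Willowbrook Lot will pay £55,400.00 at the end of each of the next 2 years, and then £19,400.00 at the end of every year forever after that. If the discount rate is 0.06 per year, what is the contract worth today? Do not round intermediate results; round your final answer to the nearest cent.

£389335.47

PV of 2-year annuity: £55,400.00 × [1 − (1+0.06)^−2] / 0.06 = 101569.95372
Perpetuity value at year 2: £19,400.00 / 0.06 = 323333.33333
PV of perpetuity: 323333.33333 / (1+0.06)^2 = 287765.51560
Total PV = 101569.95372 + 287765.51560 = 389335.46932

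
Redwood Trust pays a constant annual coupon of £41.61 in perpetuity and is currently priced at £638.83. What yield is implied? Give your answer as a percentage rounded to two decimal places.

P = C/r ⇒ r = C/P = £41.61/£638.83 = 0.065135

6.51%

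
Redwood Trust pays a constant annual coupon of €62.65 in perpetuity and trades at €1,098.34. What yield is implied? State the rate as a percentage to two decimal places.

5.70%

P = C/r ⇒ r = C/P = €62.65/€1,098.34 = 0.057041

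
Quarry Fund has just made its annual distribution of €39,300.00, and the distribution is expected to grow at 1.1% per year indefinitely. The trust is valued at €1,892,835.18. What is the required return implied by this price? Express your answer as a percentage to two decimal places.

D₁ = €39,300.00 × 1.011 = €39,732.3000
P = D₁/(r − g) ⇒ r = D₁/P + g = €39,732.3000/€1,892,835.18 + 0.011 = 0.020991 + 0.011 = 0.031991

3.20%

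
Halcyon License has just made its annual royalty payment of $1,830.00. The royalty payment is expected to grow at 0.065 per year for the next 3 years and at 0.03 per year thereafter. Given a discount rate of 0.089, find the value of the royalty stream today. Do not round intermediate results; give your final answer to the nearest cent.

D_1 = 1948.95000
D_2 = 2075.63175
D_3 = 2210.54781
Terminal value at year 3: TV = D_3×(1+g_2)/(r−g_2) = 2276.86425/0.059 = 38590.91946
P_0 = D_1/(1+r)^1 + D_2/(1+r)^2 + D_3/(1+r)^3 + TV/(1+r)^3
    = 1789.66942 + 1750.22767 + 1711.65516 + 29881.43755 = 35132.98980

$35132.99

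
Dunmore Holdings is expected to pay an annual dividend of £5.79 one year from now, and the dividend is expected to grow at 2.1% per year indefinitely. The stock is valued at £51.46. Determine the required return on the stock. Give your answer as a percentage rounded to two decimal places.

13.35%

P = D₁/(r − g) ⇒ r = D₁/P + g = £5.7900/£51.46 + 0.021 = 0.112515 + 0.021 = 0.133515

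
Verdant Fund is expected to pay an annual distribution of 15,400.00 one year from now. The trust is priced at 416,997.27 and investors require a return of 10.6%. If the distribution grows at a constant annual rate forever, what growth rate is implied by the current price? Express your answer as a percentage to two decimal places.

P = D₁/(r−g) ⇒ g = r − D₁/P = 0.106 − 15,400.00/416,997.27 = 0.069069

6.91%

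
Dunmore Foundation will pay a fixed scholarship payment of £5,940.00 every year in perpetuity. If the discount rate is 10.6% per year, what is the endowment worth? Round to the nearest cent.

£56037.74

Level perpetuity: PV = C / r = £5,940.00 / 0.106 = £56,037.74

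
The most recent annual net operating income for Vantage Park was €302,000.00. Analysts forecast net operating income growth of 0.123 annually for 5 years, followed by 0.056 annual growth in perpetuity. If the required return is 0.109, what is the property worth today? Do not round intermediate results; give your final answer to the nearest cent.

€7974882.78

D_1 = 339146.00000
D_2 = 380860.95800
D_3 = 427706.85583
D_4 = 480314.79910
D_5 = 539393.51939
Terminal value at year 5: TV = D_5×(1+g_2)/(r−g_2) = 569599.55648/0.053 = 10747161.44296
P_0 = D_1/(1+r)^1 + D_2/(1+r)^2 + D_3/(1+r)^3 + D_4/(1+r)^4 + D_5/(1+r)^5 + TV/(1+r)^5
    = 305812.44364 + 309673.01552 + 313582.32320 + 317540.98192 + 321549.61470 + 6406724.39851 = 7974882.77749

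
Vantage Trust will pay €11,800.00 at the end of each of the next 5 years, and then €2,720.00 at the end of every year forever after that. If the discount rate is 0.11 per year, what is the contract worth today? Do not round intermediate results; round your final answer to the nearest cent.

PV of 5-year annuity: €11,800.00 × [1 − (1+0.11)^−5] / 0.11 = 43611.58481
Perpetuity value at year 5: €2,720.00 / 0.11 = 24727.27273
PV of perpetuity: 24727.27273 / (1+0.11)^5 = 14674.43284
Total PV = 43611.58481 + 14674.43284 = 58286.01765

€58286.02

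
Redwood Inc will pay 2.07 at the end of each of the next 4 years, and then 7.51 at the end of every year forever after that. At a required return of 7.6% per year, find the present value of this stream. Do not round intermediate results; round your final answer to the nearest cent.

80.64

PV of 4-year annuity: 2.07 × [1 − (1+0.076)^−4] / 0.076 = 6.91759
Perpetuity value at year 4: 7.51 / 0.076 = 98.81579
PV of perpetuity: 98.81579 / (1+0.076)^4 = 73.71863
Total PV = 6.91759 + 73.71863 = 80.63622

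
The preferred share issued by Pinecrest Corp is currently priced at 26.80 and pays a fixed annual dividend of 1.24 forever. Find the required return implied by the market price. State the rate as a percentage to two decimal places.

P = C/r ⇒ r = C/P = 1.24/26.80 = 0.046269

4.63%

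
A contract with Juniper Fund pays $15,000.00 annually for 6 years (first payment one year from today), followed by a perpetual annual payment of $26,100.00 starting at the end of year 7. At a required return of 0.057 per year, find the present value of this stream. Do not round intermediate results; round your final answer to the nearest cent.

$402794.15

PV of 6-year annuity: $15,000.00 × [1 − (1+0.057)^−6] / 0.057 = 74460.24997
Perpetuity value at year 6: $26,100.00 / 0.057 = 457894.73684
PV of perpetuity: 457894.73684 / (1+0.057)^6 = 328333.90189
Total PV = 74460.24997 + 328333.90189 = 402794.15186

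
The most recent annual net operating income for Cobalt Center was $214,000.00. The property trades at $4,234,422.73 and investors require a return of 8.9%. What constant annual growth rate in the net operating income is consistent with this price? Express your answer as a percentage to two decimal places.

3.66%

P = D₀(1+g)/(r−g) ⇒ P(r−g) = D₀(1+g) ⇒ g(P+D₀) = P·r − D₀
g = (P·r − D₀)/(P + D₀) = ($4,234,422.73×0.089 − $214,000.00) / ($4,234,422.73 + $214,000.00) = 0.036612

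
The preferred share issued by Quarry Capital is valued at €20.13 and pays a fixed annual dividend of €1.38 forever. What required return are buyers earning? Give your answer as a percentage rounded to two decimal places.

6.86%

P = C/r ⇒ r = C/P = €1.38/€20.13 = 0.068554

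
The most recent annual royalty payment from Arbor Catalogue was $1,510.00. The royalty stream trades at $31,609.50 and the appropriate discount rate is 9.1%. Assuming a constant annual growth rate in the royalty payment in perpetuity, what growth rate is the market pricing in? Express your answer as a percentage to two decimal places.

P = D₀(1+g)/(r−g) ⇒ P(r−g) = D₀(1+g) ⇒ g(P+D₀) = P·r − D₀
g = (P·r − D₀)/(P + D₀) = ($31,609.50×0.091 − $1,510.00) / ($31,609.50 + $1,510.00) = 0.041259

4.13%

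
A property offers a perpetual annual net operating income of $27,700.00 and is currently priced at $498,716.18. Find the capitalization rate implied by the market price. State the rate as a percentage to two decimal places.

5.55%

P = C/r ⇒ r = C/P = $27,700.00/$498,716.18 = 0.055543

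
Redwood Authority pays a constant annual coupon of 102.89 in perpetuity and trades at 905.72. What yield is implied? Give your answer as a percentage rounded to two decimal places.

P = C/r ⇒ r = C/P = 102.89/905.72 = 0.113600

11.36%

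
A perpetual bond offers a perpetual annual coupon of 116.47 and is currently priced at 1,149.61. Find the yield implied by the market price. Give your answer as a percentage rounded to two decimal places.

P = C/r ⇒ r = C/P = 116.47/1,149.61 = 0.101313

10.13%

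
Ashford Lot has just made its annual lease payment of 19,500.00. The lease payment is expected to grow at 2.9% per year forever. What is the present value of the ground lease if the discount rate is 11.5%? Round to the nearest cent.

233319.77

D₁ = D₀ × (1 + g) = 19,500.00 × 1.029 = 20,065.5000
Growing perpetuity: P = D₁ / (r − g) = 20,065.5000 / (0.115 − 0.029) = 233,319.77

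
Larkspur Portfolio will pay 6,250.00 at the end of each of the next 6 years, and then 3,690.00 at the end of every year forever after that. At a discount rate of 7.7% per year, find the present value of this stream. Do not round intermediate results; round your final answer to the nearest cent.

59865.13

PV of 6-year annuity: 6,250.00 × [1 − (1+0.077)^−6] / 0.077 = 29157.84692
Perpetuity value at year 6: 3,690.00 / 0.077 = 47922.07792
PV of perpetuity: 47922.07792 / (1+0.077)^6 = 30707.28510
Total PV = 29157.84692 + 30707.28510 = 59865.13202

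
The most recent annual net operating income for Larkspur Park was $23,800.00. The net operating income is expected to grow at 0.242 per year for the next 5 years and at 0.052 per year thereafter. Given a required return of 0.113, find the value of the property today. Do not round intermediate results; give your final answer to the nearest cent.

$877577.28

D_1 = 29559.60000
D_2 = 36713.02320
D_3 = 45597.57481
D_4 = 56632.18792
D_5 = 70337.17740
Terminal value at year 5: TV = D_5×(1+g_2)/(r−g_2) = 73994.71062/0.061 = 1213028.04296
P_0 = D_1/(1+r)^1 + D_2/(1+r)^2 + D_3/(1+r)^3 + D_4/(1+r)^4 + D_5/(1+r)^5 + TV/(1+r)^5
    = 26558.49057 + 29636.69837 + 33071.67958 + 36904.78530 + 41182.15934 + 710223.46922 = 877577.28237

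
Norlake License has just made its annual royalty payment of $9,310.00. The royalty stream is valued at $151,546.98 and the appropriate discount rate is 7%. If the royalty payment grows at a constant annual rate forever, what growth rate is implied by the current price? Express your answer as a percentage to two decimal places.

P = D₀(1+g)/(r−g) ⇒ P(r−g) = D₀(1+g) ⇒ g(P+D₀) = P·r − D₀
g = (P·r − D₀)/(P + D₀) = ($151,546.98×0.07 − $9,310.00) / ($151,546.98 + $9,310.00) = 0.008071

0.81%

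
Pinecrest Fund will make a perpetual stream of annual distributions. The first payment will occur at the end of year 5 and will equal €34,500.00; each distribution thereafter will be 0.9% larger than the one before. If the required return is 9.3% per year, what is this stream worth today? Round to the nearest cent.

€287779.04

Value at end of year 4: C₁ / (r − g) = €34,500.00 / (0.093 − 0.009) = €410,714.2857
Discount to today: PV = €410,714.2857 / (1 + 0.093)^4 = €410,714.2857 / 1.427186 = €287,779.04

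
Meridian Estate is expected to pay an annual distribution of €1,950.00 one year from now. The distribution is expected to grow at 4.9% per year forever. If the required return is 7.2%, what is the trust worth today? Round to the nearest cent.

Growing perpetuity: P = D₁ / (r − g) = €1,950.0000 / (0.072 − 0.049) = €84,782.61

€84782.61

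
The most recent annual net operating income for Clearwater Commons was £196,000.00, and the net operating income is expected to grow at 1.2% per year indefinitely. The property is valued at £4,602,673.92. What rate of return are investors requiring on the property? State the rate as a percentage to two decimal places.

5.51%

D₁ = £196,000.00 × 1.012 = £198,352.0000
P = D₁/(r − g) ⇒ r = D₁/P + g = £198,352.0000/£4,602,673.92 + 0.012 = 0.043095 + 0.012 = 0.055095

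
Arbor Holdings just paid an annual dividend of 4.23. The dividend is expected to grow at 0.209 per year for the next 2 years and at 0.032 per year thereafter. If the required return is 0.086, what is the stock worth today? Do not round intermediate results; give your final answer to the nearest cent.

110.14

D_1 = 5.11407
D_2 = 6.18291
Terminal value at year 2: TV = D_2×(1+g_2)/(r−g_2) = 6.38076/0.054 = 118.16229
P_0 = D_1/(1+r)^1 + D_2/(1+r)^2 + TV/(1+r)^2
    = 4.70909 + 5.24244 + 100.18882 = 110.14035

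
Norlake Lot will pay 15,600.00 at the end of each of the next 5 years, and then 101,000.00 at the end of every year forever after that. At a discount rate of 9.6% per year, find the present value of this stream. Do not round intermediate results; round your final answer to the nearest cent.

725014.69

PV of 5-year annuity: 15,600.00 × [1 − (1+0.096)^−5] / 0.096 = 59745.56051
Perpetuity value at year 5: 101,000.00 / 0.096 = 1052083.33333
PV of perpetuity: 1052083.33333 / (1+0.096)^5 = 665269.12746
Total PV = 59745.56051 + 665269.12746 = 725014.68797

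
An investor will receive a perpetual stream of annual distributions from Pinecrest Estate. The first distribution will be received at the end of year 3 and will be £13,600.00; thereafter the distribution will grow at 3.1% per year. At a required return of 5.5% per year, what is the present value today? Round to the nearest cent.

Value at end of year 2: C₁ / (r − g) = £13,600.00 / (0.055 − 0.031) = £566,666.6667
Discount to today: PV = £566,666.6667 / (1 + 0.055)^2 = £566,666.6667 / 1.113025 = £509,123.04

£509123.04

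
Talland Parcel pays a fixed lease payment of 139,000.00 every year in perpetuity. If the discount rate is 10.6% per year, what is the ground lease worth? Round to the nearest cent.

1311320.75

Level perpetuity: PV = C / r = 139,000.00 / 0.106 = 1,311,320.75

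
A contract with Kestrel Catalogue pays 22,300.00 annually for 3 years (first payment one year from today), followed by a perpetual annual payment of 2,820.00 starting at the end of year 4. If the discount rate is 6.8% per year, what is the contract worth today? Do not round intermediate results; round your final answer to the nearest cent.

PV of 3-year annuity: 22,300.00 × [1 − (1+0.068)^−3] / 0.068 = 58736.75270
Perpetuity value at year 3: 2,820.00 / 0.068 = 41470.58824
PV of perpetuity: 41470.58824 / (1+0.068)^3 = 34042.89126
Total PV = 58736.75270 + 34042.89126 = 92779.64396

92779.64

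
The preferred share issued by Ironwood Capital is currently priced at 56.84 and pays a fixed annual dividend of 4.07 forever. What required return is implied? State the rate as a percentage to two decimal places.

7.16%

P = C/r ⇒ r = C/P = 4.07/56.84 = 0.071605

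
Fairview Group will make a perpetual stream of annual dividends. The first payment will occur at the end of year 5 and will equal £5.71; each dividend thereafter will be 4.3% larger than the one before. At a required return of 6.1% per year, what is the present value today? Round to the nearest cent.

£250.32

Value at end of year 4: C₁ / (r − g) = £5.71 / (0.061 − 0.043) = £317.2222
Discount to today: PV = £317.2222 / (1 + 0.061)^4 = £317.2222 / 1.267248 = £250.32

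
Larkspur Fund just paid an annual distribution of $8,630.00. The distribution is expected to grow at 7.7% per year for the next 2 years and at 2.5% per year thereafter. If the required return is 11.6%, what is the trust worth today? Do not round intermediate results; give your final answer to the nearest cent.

$106896.57

D_1 = 9294.51000
D_2 = 10010.18727
Terminal value at year 2: TV = D_2×(1+g_2)/(r−g_2) = 10260.44195/0.091 = 112752.10936
P_0 = D_1/(1+r)^1 + D_2/(1+r)^2 + TV/(1+r)^2
    = 8328.41398 + 8037.36725 + 90530.78500 = 106896.56623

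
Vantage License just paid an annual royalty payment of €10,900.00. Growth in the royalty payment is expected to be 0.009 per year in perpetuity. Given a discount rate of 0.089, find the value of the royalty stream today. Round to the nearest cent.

D₁ = D₀ × (1 + g) = €10,900.00 × 1.009 = €10,998.1000
Growing perpetuity: P = D₁ / (r − g) = €10,998.1000 / (0.089 − 0.009) = €137,476.25

€137476.25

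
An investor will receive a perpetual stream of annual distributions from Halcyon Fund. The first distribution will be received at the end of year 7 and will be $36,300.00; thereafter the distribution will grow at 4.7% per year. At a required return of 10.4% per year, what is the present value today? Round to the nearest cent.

$351736.41

Value at end of year 6: C₁ / (r − g) = $36,300.00 / (0.104 − 0.047) = $636,842.1053
Discount to today: PV = $636,842.1053 / (1 + 0.104)^6 = $636,842.1053 / 1.810566 = $351,736.41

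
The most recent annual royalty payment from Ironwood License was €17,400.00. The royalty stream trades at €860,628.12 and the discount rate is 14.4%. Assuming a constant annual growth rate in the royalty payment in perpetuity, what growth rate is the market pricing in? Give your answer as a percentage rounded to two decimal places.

12.13%

P = D₀(1+g)/(r−g) ⇒ P(r−g) = D₀(1+g) ⇒ g(P+D₀) = P·r − D₀
g = (P·r − D₀)/(P + D₀) = (€860,628.12×0.144 − €17,400.00) / (€860,628.12 + €17,400.00) = 0.121329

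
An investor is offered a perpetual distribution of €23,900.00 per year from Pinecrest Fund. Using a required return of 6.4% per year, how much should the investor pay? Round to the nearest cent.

Level perpetuity: PV = C / r = €23,900.00 / 0.064 = €373,437.50

€373437.50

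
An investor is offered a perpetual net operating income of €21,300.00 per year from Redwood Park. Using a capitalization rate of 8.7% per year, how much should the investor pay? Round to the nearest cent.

€244827.59

Level perpetuity: PV = C / r = €21,300.00 / 0.087 = €244,827.59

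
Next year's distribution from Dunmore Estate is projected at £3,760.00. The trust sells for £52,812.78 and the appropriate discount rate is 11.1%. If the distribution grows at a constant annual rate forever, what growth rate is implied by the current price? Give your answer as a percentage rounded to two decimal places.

3.98%

P = D₁/(r−g) ⇒ g = r − D₁/P = 0.111 − £3,760.00/£52,812.78 = 0.039805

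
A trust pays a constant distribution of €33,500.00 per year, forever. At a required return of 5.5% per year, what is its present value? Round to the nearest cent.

€609090.91

Level perpetuity: PV = C / r = €33,500.00 / 0.055 = €609,090.91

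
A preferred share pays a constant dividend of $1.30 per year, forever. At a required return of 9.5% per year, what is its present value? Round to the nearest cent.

$13.68

Level perpetuity: PV = C / r = $1.30 / 0.095 = $13.68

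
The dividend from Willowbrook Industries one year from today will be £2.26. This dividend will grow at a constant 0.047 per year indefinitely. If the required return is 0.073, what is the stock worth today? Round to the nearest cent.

Growing perpetuity: P = D₁ / (r − g) = £2.2600 / (0.073 − 0.047) = £86.92

£86.92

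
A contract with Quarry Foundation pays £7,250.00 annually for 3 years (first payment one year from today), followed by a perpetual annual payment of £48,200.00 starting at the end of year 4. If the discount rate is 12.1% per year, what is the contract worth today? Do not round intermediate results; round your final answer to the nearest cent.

PV of 3-year annuity: £7,250.00 × [1 − (1+0.121)^−3] / 0.121 = 17383.39732
Perpetuity value at year 3: £48,200.00 / 0.121 = 398347.10744
PV of perpetuity: 398347.10744 / (1+0.121)^3 = 282777.48666
Total PV = 17383.39732 + 282777.48666 = 300160.88398

£300160.88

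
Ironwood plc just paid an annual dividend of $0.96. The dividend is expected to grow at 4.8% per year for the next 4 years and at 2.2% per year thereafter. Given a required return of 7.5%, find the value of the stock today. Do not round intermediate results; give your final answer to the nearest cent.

D_1 = 1.00608
D_2 = 1.05437
D_3 = 1.10498
D_4 = 1.15802
Terminal value at year 4: TV = D_4×(1+g_2)/(r−g_2) = 1.18350/0.053 = 22.33014
P_0 = D_1/(1+r)^1 + D_2/(1+r)^2 + D_3/(1+r)^3 + D_4/(1+r)^4 + TV/(1+r)^4
    = 0.93589 + 0.91238 + 0.88947 + 0.86713 + 16.72082 = 20.32568

$20.33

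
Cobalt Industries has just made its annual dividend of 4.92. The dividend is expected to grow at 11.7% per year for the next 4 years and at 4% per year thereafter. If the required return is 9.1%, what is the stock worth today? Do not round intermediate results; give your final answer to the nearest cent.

D_1 = 5.49564
D_2 = 6.13863
D_3 = 6.85685
D_4 = 7.65910
Terminal value at year 4: TV = D_4×(1+g_2)/(r−g_2) = 7.96547/0.051 = 156.18559
P_0 = D_1/(1+r)^1 + D_2/(1+r)^2 + D_3/(1+r)^3 + D_4/(1+r)^4 + TV/(1+r)^4
    = 5.03725 + 5.15729 + 5.28020 + 5.40603 + 110.24070 = 131.12148

131.12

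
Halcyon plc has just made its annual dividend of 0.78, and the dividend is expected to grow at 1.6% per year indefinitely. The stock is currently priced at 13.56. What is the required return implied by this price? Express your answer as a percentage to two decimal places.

7.44%

D₁ = 0.78 × 1.016 = 0.7925
P = D₁/(r − g) ⇒ r = D₁/P + g = 0.7925/13.56 + 0.016 = 0.058442 + 0.016 = 0.074442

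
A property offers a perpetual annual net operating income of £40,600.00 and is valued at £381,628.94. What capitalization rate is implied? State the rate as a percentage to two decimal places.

10.64%

P = C/r ⇒ r = C/P = £40,600.00/£381,628.94 = 0.106386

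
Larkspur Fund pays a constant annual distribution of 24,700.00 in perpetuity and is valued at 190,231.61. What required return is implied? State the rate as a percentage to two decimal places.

P = C/r ⇒ r = C/P = 24,700.00/190,231.61 = 0.129842

12.98%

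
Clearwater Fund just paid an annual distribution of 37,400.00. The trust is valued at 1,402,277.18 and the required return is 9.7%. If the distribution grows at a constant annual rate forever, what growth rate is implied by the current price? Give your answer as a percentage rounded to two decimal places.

6.85%

P = D₀(1+g)/(r−g) ⇒ P(r−g) = D₀(1+g) ⇒ g(P+D₀) = P·r − D₀
g = (P·r − D₀)/(P + D₀) = (1,402,277.18×0.097 − 37,400.00) / (1,402,277.18 + 37,400.00) = 0.068502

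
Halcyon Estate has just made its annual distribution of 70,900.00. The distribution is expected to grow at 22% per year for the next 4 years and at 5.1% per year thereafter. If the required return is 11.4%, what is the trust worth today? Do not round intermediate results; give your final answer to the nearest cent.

2059195.80

D_1 = 86498.00000
D_2 = 105527.56000
D_3 = 128743.62320
D_4 = 157067.22030
Terminal value at year 4: TV = D_4×(1+g_2)/(r−g_2) = 165077.64854/0.063 = 2620280.13555
P_0 = D_1/(1+r)^1 + D_2/(1+r)^2 + D_3/(1+r)^3 + D_4/(1+r)^4 + TV/(1+r)^4
    = 77646.31957 + 85034.56901 + 93125.82961 + 101986.99473 + 1701402.08667 = 2059195.79959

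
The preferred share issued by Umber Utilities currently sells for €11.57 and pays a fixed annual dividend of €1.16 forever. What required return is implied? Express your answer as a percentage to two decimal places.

10.03%

P = C/r ⇒ r = C/P = €1.16/€11.57 = 0.100259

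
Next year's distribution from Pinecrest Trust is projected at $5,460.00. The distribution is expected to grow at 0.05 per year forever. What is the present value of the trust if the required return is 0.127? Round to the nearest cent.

$70909.09

Growing perpetuity: P = D₁ / (r − g) = $5,460.0000 / (0.127 − 0.05) = $70,909.09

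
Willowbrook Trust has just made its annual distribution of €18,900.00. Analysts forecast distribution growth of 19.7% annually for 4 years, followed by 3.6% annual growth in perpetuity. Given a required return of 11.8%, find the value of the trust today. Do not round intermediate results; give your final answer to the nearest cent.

D_1 = 22623.30000
D_2 = 27080.09010
D_3 = 32414.86785
D_4 = 38800.59682
Terminal value at year 4: TV = D_4×(1+g_2)/(r−g_2) = 40197.41830/0.082 = 490212.41831
P_0 = D_1/(1+r)^1 + D_2/(1+r)^2 + D_3/(1+r)^3 + D_4/(1+r)^4 + TV/(1+r)^4
    = 20235.50984 + 21665.38934 + 23196.30683 + 24835.40186 + 313774.10149 = 403706.70935

€403706.71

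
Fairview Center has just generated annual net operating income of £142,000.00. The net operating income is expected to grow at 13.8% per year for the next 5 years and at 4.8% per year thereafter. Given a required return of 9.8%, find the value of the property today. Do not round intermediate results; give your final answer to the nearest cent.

D_1 = 161596.00000
D_2 = 183896.24800
D_3 = 209273.93022
D_4 = 238153.73259
D_5 = 271018.94769
Terminal value at year 5: TV = D_5×(1+g_2)/(r−g_2) = 284027.85718/0.05 = 5680557.14365
P_0 = D_1/(1+r)^1 + D_2/(1+r)^2 + D_3/(1+r)^3 + D_4/(1+r)^4 + D_5/(1+r)^5 + TV/(1+r)^5
    = 147173.04189 + 152534.53705 + 158091.35078 + 163850.59853 + 169819.65495 + 3559419.96766 = 4350889.15086

£4350889.15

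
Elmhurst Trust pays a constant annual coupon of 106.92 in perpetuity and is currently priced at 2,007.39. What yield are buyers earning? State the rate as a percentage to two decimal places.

P = C/r ⇒ r = C/P = 106.92/2,007.39 = 0.053263

5.33%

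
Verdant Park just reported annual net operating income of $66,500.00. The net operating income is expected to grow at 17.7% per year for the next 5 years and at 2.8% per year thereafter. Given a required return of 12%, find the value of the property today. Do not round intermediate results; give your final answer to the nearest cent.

$1339244.07

D_1 = 78270.50000
D_2 = 92124.37850
D_3 = 108430.39349
D_4 = 127622.57314
D_5 = 150211.76859
Terminal value at year 5: TV = D_5×(1+g_2)/(r−g_2) = 154417.69811/0.092 = 1678453.24032
P_0 = D_1/(1+r)^1 + D_2/(1+r)^2 + D_3/(1+r)^3 + D_4/(1+r)^4 + D_5/(1+r)^5 + TV/(1+r)^5
    = 69884.37500 + 73440.99051 + 77178.61235 + 81106.45244 + 85234.19154 + 952399.44463 = 1339244.06648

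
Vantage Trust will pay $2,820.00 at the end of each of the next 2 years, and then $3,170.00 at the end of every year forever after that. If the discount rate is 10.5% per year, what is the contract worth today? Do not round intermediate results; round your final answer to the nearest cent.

PV of 2-year annuity: $2,820.00 × [1 − (1+0.105)^−2] / 0.105 = 4861.57122
Perpetuity value at year 2: $3,170.00 / 0.105 = 30190.47619
PV of perpetuity: 30190.47619 / (1+0.105)^2 = 24725.51847
Total PV = 4861.57122 + 24725.51847 = 29587.08969

$29587.09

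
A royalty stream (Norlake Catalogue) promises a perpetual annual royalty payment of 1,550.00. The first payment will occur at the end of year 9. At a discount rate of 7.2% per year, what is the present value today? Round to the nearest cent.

Value at end of year 8: C / r = 1,550.00 / 0.072 = 21,527.7778
Discount to today: PV = 21,527.7778 / (1 + 0.072)^8 = 21,527.7778 / 1.744047 = 12,343.57

12343.57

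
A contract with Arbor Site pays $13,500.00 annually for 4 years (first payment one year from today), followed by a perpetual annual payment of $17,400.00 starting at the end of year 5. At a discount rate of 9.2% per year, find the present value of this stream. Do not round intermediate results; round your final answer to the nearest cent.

PV of 4-year annuity: $13,500.00 × [1 − (1+0.092)^−4] / 0.092 = 43544.90689
Perpetuity value at year 4: $17,400.00 / 0.092 = 189130.43478
PV of perpetuity: 189130.43478 / (1+0.092)^4 = 133005.88813
Total PV = 43544.90689 + 133005.88813 = 176550.79501

$176550.80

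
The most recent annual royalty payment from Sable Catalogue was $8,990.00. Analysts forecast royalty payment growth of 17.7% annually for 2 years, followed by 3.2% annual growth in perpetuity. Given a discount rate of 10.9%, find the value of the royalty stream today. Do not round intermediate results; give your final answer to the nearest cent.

D_1 = 10581.23000
D_2 = 12454.10771
Terminal value at year 2: TV = D_2×(1+g_2)/(r−g_2) = 12852.63916/0.077 = 166917.39165
P_0 = D_1/(1+r)^1 + D_2/(1+r)^2 + TV/(1+r)^2
    = 9541.23535 + 10126.27052 + 135718.32693 = 155385.83280

$155385.83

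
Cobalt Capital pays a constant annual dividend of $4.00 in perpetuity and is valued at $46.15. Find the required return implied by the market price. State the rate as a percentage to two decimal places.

8.67%

P = C/r ⇒ r = C/P = $4.00/$46.15 = 0.086674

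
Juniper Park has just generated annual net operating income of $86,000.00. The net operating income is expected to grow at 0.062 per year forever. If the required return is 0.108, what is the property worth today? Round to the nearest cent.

$1985478.26

D₁ = D₀ × (1 + g) = $86,000.00 × 1.062 = $91,332.0000
Growing perpetuity: P = D₁ / (r − g) = $91,332.0000 / (0.108 − 0.062) = $1,985,478.26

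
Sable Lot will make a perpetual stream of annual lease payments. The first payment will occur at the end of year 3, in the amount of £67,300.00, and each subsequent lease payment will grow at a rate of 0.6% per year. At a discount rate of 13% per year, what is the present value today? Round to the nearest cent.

£425046.55

Value at end of year 2: C₁ / (r − g) = £67,300.00 / (0.13 − 0.006) = £542,741.9355
Discount to today: PV = £542,741.9355 / (1 + 0.13)^2 = £542,741.9355 / 1.276900 = £425,046.55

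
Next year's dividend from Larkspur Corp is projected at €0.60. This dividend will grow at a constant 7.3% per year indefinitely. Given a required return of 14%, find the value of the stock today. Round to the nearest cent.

€8.96

Growing perpetuity: P = D₁ / (r − g) = €0.6000 / (0.14 − 0.073) = €8.96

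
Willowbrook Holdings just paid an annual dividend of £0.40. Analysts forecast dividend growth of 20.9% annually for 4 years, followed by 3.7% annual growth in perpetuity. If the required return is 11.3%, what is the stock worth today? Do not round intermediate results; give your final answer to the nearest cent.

£9.57

D_1 = 0.48360
D_2 = 0.58467
D_3 = 0.70687
D_4 = 0.85460
Terminal value at year 4: TV = D_4×(1+g_2)/(r−g_2) = 0.88622/0.076 = 11.66085
P_0 = D_1/(1+r)^1 + D_2/(1+r)^2 + D_3/(1+r)^3 + D_4/(1+r)^4 + TV/(1+r)^4
    = 0.43450 + 0.47198 + 0.51269 + 0.55691 + 7.59888 = 9.57496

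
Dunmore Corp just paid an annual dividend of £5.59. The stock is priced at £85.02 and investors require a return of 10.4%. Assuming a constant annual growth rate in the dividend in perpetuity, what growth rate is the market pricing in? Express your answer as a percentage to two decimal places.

3.59%

P = D₀(1+g)/(r−g) ⇒ P(r−g) = D₀(1+g) ⇒ g(P+D₀) = P·r − D₀
g = (P·r − D₀)/(P + D₀) = (£85.02×0.104 − £5.59) / (£85.02 + £5.59) = 0.035891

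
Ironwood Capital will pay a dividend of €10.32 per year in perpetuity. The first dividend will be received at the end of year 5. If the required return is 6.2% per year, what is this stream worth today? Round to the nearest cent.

€130.85

Value at end of year 4: C / r = €10.32 / 0.062 = €166.4516
Discount to today: PV = €166.4516 / (1 + 0.062)^4 = €166.4516 / 1.272032 = €130.85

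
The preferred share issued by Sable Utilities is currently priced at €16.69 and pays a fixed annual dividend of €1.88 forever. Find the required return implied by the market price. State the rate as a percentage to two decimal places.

11.26%

P = C/r ⇒ r = C/P = €1.88/€16.69 = 0.112642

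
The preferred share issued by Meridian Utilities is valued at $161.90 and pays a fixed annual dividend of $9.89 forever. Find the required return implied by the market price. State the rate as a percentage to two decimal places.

P = C/r ⇒ r = C/P = $9.89/$161.90 = 0.061087

6.11%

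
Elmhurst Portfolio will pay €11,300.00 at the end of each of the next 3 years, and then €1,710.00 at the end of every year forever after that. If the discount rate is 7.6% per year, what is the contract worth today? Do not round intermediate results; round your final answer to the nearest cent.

€47393.83

PV of 3-year annuity: €11,300.00 × [1 − (1+0.076)^−3] / 0.076 = 29332.66775
Perpetuity value at year 3: €1,710.00 / 0.076 = 22500.00000
PV of perpetuity: 22500.00000 / (1+0.076)^3 = 18061.16267
Total PV = 29332.66775 + 18061.16267 = 47393.83042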